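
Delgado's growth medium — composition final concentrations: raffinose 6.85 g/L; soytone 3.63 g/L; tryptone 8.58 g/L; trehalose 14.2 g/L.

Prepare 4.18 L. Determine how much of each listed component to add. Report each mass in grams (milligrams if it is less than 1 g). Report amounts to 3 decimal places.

Working volume: 4.18 L.
raffinose: 6.85 g/L × 4.18 L = 28.633 g
soytone: 3.63 g/L × 4.18 L = 15.173 g
tryptone: 8.58 g/L × 4.18 L = 35.864 g
trehalose: 14.2 g/L × 4.18 L = 59.356 g

raffinose 28.633 g; soytone 15.173 g; tryptone 35.864 g; trehalose 59.356 g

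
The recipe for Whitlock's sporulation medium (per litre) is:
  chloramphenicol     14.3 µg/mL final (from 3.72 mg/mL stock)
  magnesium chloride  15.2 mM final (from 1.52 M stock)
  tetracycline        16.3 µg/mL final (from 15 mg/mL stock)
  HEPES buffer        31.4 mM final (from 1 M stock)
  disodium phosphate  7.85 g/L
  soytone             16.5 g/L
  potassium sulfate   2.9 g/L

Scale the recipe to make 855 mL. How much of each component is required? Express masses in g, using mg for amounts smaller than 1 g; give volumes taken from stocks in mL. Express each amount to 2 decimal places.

chloramphenicol 3.29 mL; magnesium chloride 8.55 mL; tetracycline 0.93 mL; HEPES buffer 26.85 mL; disodium phosphate 6.71 g; soytone 14.11 g; potassium sulfate 2.48 g

Scale factor relative to 1 L: 0.855.
chloramphenicol: C1V1 = C2V2 → 14.3 µg/mL × 855 mL ÷ 3720 µg/mL = 3.29 mL
magnesium chloride: V = C2·V2/C1 = 15.2 mM × 855 mL ÷ 1520 mM = 8.55 mL
tetracycline: C1V1 = C2V2 → 16.3 µg/mL × 855 mL ÷ 15000 µg/mL = 0.93 mL
HEPES buffer: V = C2·V2/C1 = 31.4 mM × 855 mL ÷ 1000 mM = 26.85 mL
disodium phosphate: 7.85 g/L × 0.855 L = 6.71 g
soytone: 16.5 g/L × 0.855 L = 14.11 g
potassium sulfate: 2.9 g/L × 0.855 L = 2.48 g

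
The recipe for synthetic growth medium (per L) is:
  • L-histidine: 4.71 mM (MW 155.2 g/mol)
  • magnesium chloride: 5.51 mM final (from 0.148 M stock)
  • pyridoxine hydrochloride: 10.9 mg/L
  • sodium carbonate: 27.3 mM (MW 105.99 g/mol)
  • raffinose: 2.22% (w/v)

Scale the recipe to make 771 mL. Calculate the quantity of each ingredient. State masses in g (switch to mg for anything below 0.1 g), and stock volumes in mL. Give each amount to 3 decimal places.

Scale factor relative to 1 L: 0.771.
L-histidine: 4.71 mmol/L × 155.2 g/mol × 0.771 L ÷ 1000 = 0.564 g
magnesium chloride: C1V1 = C2V2 → 5.51 mM × 771 mL ÷ 148 mM = 28.704 mL
pyridoxine hydrochloride: 10.9 mg/L × 0.771 L = 8.404 mg
sodium carbonate: 27.3 mmol/L × 105.99 g/mol × 0.771 L ÷ 1000 = 2.231 g
raffinose: 2.22% w/v = 22.2 g/L → 22.2 × 0.771 L = 17.116 g

L-histidine 0.564 g; magnesium chloride 28.704 mL; pyridoxine hydrochloride 8.404 mg; sodium carbonate 2.231 g; raffinose 17.116 g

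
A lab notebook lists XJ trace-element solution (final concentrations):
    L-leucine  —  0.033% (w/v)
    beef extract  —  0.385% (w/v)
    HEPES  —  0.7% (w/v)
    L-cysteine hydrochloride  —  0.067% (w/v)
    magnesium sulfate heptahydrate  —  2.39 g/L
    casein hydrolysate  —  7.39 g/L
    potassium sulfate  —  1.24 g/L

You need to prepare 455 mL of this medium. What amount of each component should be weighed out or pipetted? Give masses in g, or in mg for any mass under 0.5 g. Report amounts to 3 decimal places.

Scale factor relative to 1 L: 0.455.
L-leucine: 0.033% w/v = 0.33 g/L → 0.33 × 0.455 L = 0.15015 g = 150.150 mg
beef extract: 0.385% w/v = 3.85 g/L → 3.85 × 0.455 L = 1.752 g
HEPES: 0.7% w/v = 7 g/L → 7 × 0.455 L = 3.185 g
L-cysteine hydrochloride: 0.067% w/v = 0.67 g/L → 0.67 × 0.455 L = 0.30485 g = 304.850 mg
magnesium sulfate heptahydrate: 2.39 g/L × 0.455 L = 1.087 g
casein hydrolysate: 7.39 g/L × 0.455 L = 3.362 g
potassium sulfate: 1.24 g/L × 0.455 L = 0.564 g

L-leucine 150.150 mg; beef extract 1.752 g; HEPES 3.185 g; L-cysteine hydrochloride 304.850 mg; magnesium sulfate heptahydrate 1.087 g; casein hydrolysate 3.362 g; potassium sulfate 0.564 g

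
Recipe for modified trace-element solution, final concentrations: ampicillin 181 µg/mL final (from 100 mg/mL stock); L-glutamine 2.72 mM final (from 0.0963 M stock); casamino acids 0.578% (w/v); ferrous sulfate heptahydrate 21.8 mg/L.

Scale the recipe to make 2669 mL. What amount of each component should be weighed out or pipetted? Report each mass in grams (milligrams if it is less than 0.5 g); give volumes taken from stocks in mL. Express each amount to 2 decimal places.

Scale factor relative to 1 L: 2.669.
ampicillin: C1V1 = C2V2 → 181 µg/mL × 2669 mL ÷ 100000 µg/mL = 4.83 mL
L-glutamine: V = C2·V2/C1 = 2.72 mM × 2669 mL ÷ 96.3 mM = 75.39 mL
casamino acids: 0.578% w/v = 5.78 g/L → 5.78 × 2.669 L = 15.43 g
ferrous sulfate heptahydrate: 21.8 mg/L × 2.669 L = 58.18 mg

ampicillin 4.83 mL; L-glutamine 75.39 mL; casamino acids 15.43 g; ferrous sulfate heptahydrate 58.18 mg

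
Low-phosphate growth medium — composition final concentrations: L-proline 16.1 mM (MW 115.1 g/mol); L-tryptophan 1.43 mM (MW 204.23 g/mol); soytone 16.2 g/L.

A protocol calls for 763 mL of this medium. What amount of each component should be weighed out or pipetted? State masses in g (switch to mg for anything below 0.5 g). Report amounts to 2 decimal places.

L-proline 1.41 g; L-tryptophan 222.83 mg; soytone 12.36 g

Working volume: 763 mL = 0.763 L.
L-proline: 16.1 mmol/L × 115.1 g/mol × 0.763 L ÷ 1000 = 1.41 g
L-tryptophan: 1.43 mmol/L × 204.23 mg/mmol × 0.763 L = 222.83 mg
soytone: 16.2 g/L × 0.763 L = 12.36 g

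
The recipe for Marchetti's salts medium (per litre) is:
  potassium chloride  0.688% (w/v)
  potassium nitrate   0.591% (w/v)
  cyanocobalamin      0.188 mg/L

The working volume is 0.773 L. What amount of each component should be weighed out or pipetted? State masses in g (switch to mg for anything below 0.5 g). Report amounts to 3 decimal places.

Working volume: 0.773 L.
potassium chloride: 0.688 g per 100 mL × 773 mL ÷ 100 = 5.318 g
potassium nitrate: 0.591 g per 100 mL × 773 mL ÷ 100 = 4.568 g
cyanocobalamin: 0.188 mg/L × 0.773 L = 0.145 mg

potassium chloride 5.318 g; potassium nitrate 4.568 g; cyanocobalamin 0.145 mg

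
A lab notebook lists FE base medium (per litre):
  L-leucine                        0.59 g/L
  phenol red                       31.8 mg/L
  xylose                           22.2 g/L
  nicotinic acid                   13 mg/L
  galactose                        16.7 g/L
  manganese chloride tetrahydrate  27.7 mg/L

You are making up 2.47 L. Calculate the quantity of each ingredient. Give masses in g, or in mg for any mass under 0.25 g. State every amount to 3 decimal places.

Working volume: 2.47 L.
L-leucine: 0.59 g/L × 2.47 L = 1.457 g
phenol red: 31.8 mg/L × 2.47 L = 78.546 mg
xylose: 22.2 g/L × 2.47 L = 54.834 g
nicotinic acid: 13 mg/L × 2.47 L = 32.110 mg
galactose: 16.7 g/L × 2.47 L = 41.249 g
manganese chloride tetrahydrate: 27.7 mg/L × 2.47 L = 68.419 mg

L-leucine 1.457 g; phenol red 78.546 mg; xylose 54.834 g; nicotinic acid 32.110 mg; galactose 41.249 g; manganese chloride tetrahydrate 68.419 mg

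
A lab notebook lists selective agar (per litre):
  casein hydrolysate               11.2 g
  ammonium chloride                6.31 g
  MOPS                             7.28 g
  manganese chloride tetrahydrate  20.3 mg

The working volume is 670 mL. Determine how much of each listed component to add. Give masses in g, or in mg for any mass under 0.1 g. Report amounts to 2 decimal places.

Scale factor = 670 mL / 1000 mL = 0.67.
casein hydrolysate: 11.2 g × (670 mL / 1000 mL) = 7.50 g
ammonium chloride: 6.31 g × (670 mL / 1000 mL) = 4.23 g
MOPS: 7.28 g × (670 mL / 1000 mL) = 4.88 g
manganese chloride tetrahydrate: 20.3 mg × (670 mL / 1000 mL) = 13.60 mg

casein hydrolysate 7.50 g; ammonium chloride 4.23 g; MOPS 4.88 g; manganese chloride tetrahydrate 13.60 mg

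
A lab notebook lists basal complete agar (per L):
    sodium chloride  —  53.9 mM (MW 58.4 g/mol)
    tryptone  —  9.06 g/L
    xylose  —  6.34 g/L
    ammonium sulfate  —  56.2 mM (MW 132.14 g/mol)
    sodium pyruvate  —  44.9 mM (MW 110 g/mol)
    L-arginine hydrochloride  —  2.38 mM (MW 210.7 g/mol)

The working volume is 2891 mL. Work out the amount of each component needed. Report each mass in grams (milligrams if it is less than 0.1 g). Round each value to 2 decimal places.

Working volume: 2891 mL = 2.891 L.
sodium chloride: 53.9 mmol/L × 58.4 g/mol × 2.891 L ÷ 1000 = 9.10 g
tryptone: 9.06 g/L × 2.891 L = 26.19 g
xylose: 6.34 g/L × 2.891 L = 18.33 g
ammonium sulfate: 56.2 mmol/L × 132.14 g/mol × 2.891 L ÷ 1000 = 21.47 g
sodium pyruvate: 44.9 mmol/L × 110 g/mol × 2.891 L ÷ 1000 = 14.28 g
L-arginine hydrochloride: 2.38 mmol/L × 210.7 g/mol × 2.891 L ÷ 1000 = 1.45 g

sodium chloride 9.10 g; tryptone 26.19 g; xylose 18.33 g; ammonium sulfate 21.47 g; sodium pyruvate 14.28 g; L-arginine hydrochloride 1.45 g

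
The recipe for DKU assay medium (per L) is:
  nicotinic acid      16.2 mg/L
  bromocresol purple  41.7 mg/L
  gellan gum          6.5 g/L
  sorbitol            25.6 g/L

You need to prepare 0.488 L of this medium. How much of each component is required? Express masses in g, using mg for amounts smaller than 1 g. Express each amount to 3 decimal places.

Working volume: 0.488 L.
nicotinic acid: 16.2 mg/L × 0.488 L = 7.906 mg
bromocresol purple: 41.7 mg/L × 0.488 L = 20.350 mg
gellan gum: 6.5 g/L × 0.488 L = 3.172 g
sorbitol: 25.6 g/L × 0.488 L = 12.493 g

nicotinic acid 7.906 mg; bromocresol purple 20.350 mg; gellan gum 3.172 g; sorbitol 12.493 g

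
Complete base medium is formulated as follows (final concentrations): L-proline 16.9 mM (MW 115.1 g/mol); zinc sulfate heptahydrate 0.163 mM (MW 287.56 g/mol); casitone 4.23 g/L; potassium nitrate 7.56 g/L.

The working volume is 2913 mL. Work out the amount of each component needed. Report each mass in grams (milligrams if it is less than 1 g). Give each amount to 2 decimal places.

Scale factor relative to 1 L: 2.913.
L-proline: 16.9 mmol/L × 115.1 g/mol × 2.913 L ÷ 1000 = 5.67 g
zinc sulfate heptahydrate: 0.163 mmol/L × 287.56 mg/mmol × 2.913 L = 136.54 mg
casitone: 4.23 g/L × 2.913 L = 12.32 g
potassium nitrate: 7.56 g/L × 2.913 L = 22.02 g

L-proline 5.67 g; zinc sulfate heptahydrate 136.54 mg; casitone 12.32 g; potassium nitrate 22.02 g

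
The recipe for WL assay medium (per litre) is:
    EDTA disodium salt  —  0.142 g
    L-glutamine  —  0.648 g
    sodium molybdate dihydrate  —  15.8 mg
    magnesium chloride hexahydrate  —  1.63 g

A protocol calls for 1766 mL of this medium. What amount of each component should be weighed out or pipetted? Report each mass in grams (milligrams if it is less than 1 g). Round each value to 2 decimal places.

Scale factor = 1766 mL / 1000 mL = 1.766.
EDTA disodium salt: 0.142 g × (1766 mL / 1000 mL) = 0.250772 g = 250.77 mg
L-glutamine: 0.648 g × (1766 mL / 1000 mL) = 1.14 g
sodium molybdate dihydrate: 15.8 mg × (1766 mL / 1000 mL) = 27.90 mg
magnesium chloride hexahydrate: 1.63 g × (1766 mL / 1000 mL) = 2.88 g

EDTA disodium salt 250.77 mg; L-glutamine 1.14 g; sodium molybdate dihydrate 27.90 mg; magnesium chloride hexahydrate 2.88 g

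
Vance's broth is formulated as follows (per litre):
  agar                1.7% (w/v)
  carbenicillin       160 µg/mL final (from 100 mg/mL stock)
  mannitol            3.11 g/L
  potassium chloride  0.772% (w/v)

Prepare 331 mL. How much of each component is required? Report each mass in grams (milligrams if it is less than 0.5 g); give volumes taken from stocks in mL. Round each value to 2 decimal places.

Target volume = 331 mL = 0.331 L.
agar: 1.7 g per 100 mL × 331 mL ÷ 100 = 5.63 g
carbenicillin: V = C2·V2/C1 = 160 µg/mL × 331 mL ÷ 100000 µg/mL = 0.53 mL
mannitol: 3.11 g/L × 0.331 L = 1.03 g
potassium chloride: 0.772% w/v = 7.72 g/L → 7.72 × 0.331 L = 2.56 g

agar 5.63 g; carbenicillin 0.53 mL; mannitol 1.03 g; potassium chloride 2.56 g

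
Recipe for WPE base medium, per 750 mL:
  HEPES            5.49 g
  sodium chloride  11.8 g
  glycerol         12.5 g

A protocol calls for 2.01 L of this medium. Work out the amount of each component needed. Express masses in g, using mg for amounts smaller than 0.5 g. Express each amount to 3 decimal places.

HEPES 14.713 g; sodium chloride 31.624 g; glycerol 33.500 g

Scale factor = 2010 mL / 750 mL = 2.68.
HEPES: 5.49 g × (2010 mL / 750 mL) = 14.713 g
sodium chloride: 11.8 g × (2010 mL / 750 mL) = 31.624 g
glycerol: 12.5 g × (2010 mL / 750 mL) = 33.500 g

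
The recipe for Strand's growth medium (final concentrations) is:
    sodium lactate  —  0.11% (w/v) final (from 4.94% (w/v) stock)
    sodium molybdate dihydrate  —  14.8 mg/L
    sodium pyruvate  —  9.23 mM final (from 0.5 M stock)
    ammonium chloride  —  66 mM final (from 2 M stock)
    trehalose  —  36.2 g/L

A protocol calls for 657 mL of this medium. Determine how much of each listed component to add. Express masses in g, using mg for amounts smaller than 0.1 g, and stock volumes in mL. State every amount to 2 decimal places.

Working volume: 657 mL = 0.657 L.
sodium lactate: C1V1 = C2V2 → 0.11% ÷ 4.94% × 657 mL = 14.63 mL
sodium molybdate dihydrate: 14.8 mg/L × 0.657 L = 9.72 mg
sodium pyruvate: V = C2·V2/C1 = 9.23 mM × 657 mL ÷ 500 mM = 12.13 mL
ammonium chloride: V = C2·V2/C1 = 66 mM × 657 mL ÷ 2000 mM = 21.68 mL
trehalose: 36.2 g/L × 0.657 L = 23.78 g

sodium lactate 14.63 mL; sodium molybdate dihydrate 9.72 mg; sodium pyruvate 12.13 mL; ammonium chloride 21.68 mL; trehalose 23.78 g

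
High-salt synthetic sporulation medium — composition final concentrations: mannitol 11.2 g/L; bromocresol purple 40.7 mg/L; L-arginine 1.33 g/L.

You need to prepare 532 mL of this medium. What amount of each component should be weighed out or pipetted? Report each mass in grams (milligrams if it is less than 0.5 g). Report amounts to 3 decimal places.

Scale factor relative to 1 L: 0.532.
mannitol: 11.2 g/L × 0.532 L = 5.958 g
bromocresol purple: 40.7 mg/L × 0.532 L = 21.652 mg
L-arginine: 1.33 g/L × 0.532 L = 0.708 g

mannitol 5.958 g; bromocresol purple 21.652 mg; L-arginine 0.708 g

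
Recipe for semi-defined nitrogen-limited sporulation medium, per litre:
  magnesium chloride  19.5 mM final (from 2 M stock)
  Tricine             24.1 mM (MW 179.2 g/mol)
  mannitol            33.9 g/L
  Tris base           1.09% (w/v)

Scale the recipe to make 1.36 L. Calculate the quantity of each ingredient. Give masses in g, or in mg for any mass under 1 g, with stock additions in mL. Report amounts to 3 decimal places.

magnesium chloride 13.260 mL; Tricine 5.873 g; mannitol 46.104 g; Tris base 14.824 g

Scale factor relative to 1 L: 1.36.
magnesium chloride: dilute stock: 19.5 mM × 1360 mL ÷ 2000 mM = 13.260 mL
Tricine: 24.1 mmol/L × 179.2 g/mol × 1.36 L ÷ 1000 = 5.873 g
mannitol: 33.9 g/L × 1.36 L = 46.104 g
Tris base: 1.09 g per 100 mL × 1360 mL ÷ 100 = 14.824 g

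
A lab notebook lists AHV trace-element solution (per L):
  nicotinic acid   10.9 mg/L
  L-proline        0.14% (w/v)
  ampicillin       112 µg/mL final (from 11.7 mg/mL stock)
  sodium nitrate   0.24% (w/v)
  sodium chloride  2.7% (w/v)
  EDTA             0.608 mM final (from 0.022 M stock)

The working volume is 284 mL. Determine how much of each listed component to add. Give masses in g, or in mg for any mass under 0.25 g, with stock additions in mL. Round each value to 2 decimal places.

Target volume = 284 mL = 0.284 L.
nicotinic acid: 10.9 mg/L × 0.284 L = 3.10 mg
L-proline: 0.14 g per 100 mL × 284 mL ÷ 100 = 0.40 g
ampicillin: V = C2·V2/C1 = 112 µg/mL × 284 mL ÷ 11700 µg/mL = 2.72 mL
sodium nitrate: 0.24 g per 100 mL × 284 mL ÷ 100 = 0.68 g
sodium chloride: 2.7% w/v = 27 g/L → 27 × 0.284 L = 7.67 g
EDTA: dilute stock: 0.608 mM × 284 mL ÷ 22 mM = 7.85 mL

nicotinic acid 3.10 mg; L-proline 0.40 g; ampicillin 2.72 mL; sodium nitrate 0.68 g; sodium chloride 7.67 g; EDTA 7.85 mL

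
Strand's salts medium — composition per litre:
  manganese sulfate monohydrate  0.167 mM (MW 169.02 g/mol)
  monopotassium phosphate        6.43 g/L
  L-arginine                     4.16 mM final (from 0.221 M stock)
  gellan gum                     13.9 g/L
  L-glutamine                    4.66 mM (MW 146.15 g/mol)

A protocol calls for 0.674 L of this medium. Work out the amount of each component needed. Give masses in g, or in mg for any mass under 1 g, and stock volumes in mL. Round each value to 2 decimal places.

manganese sulfate monohydrate 19.02 mg; monopotassium phosphate 4.33 g; L-arginine 12.69 mL; gellan gum 9.37 g; L-glutamine 459.03 mg

Working volume: 0.674 L.
manganese sulfate monohydrate: 0.167 mmol/L × 169.02 mg/mmol × 0.674 L = 19.02 mg
monopotassium phosphate: 6.43 g/L × 0.674 L = 4.33 g
L-arginine: V = C2·V2/C1 = 4.16 mM × 674 mL ÷ 221 mM = 12.69 mL
gellan gum: 13.9 g/L × 0.674 L = 9.37 g
L-glutamine: 4.66 mmol/L × 146.15 mg/mmol × 0.674 L = 459.03 mg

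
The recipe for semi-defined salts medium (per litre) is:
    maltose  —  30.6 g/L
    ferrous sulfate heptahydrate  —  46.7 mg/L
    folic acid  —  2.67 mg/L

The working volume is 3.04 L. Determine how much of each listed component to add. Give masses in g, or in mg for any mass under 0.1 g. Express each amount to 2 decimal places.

maltose 93.02 g; ferrous sulfate heptahydrate 0.14 g; folic acid 8.12 mg

Working volume: 3.04 L.
maltose: 30.6 g/L × 3.04 L = 93.02 g
ferrous sulfate heptahydrate: 46.7 mg/L × 3.04 L = 141.968 mg = 0.14 g
folic acid: 2.67 mg/L × 3.04 L = 8.12 mg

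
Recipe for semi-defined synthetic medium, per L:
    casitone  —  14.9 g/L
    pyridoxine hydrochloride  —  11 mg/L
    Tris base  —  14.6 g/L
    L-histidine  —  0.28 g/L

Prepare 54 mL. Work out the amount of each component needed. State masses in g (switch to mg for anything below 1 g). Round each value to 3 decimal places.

Scale factor relative to 1 L: 0.054.
casitone: 14.9 g/L × 0.054 L = 0.8046 g = 804.600 mg
pyridoxine hydrochloride: 11 mg/L × 0.054 L = 0.594 mg
Tris base: 14.6 g/L × 0.054 L = 0.7884 g = 788.400 mg
L-histidine: 0.28 g/L × 0.054 L = 0.01512 g = 15.120 mg

casitone 804.600 mg; pyridoxine hydrochloride 0.594 mg; Tris base 788.400 mg; L-histidine 15.120 mg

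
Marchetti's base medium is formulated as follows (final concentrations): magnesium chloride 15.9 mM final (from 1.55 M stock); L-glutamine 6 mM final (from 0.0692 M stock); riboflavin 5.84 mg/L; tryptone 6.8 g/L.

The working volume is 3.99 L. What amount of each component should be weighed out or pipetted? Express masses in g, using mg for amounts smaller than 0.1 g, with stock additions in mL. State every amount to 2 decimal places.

magnesium chloride 40.93 mL; L-glutamine 345.95 mL; riboflavin 23.30 mg; tryptone 27.13 g

Scale factor relative to 1 L: 3.99.
magnesium chloride: dilute stock: 15.9 mM × 3990 mL ÷ 1550 mM = 40.93 mL
L-glutamine: dilute stock: 6 mM × 3990 mL ÷ 69.2 mM = 345.95 mL
riboflavin: 5.84 mg/L × 3.99 L = 23.30 mg
tryptone: 6.8 g/L × 3.99 L = 27.13 g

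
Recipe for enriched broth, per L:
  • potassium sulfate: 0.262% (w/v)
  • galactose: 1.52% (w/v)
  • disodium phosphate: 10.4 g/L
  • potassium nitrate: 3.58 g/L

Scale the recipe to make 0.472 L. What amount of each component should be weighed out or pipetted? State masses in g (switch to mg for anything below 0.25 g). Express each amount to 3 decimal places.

Working volume: 0.472 L.
potassium sulfate: 0.262 g per 100 mL × 472 mL ÷ 100 = 1.237 g
galactose: 1.52% w/v = 15.2 g/L → 15.2 × 0.472 L = 7.174 g
disodium phosphate: 10.4 g/L × 0.472 L = 4.909 g
potassium nitrate: 3.58 g/L × 0.472 L = 1.690 g

potassium sulfate 1.237 g; galactose 7.174 g; disodium phosphate 4.909 g; potassium nitrate 1.690 g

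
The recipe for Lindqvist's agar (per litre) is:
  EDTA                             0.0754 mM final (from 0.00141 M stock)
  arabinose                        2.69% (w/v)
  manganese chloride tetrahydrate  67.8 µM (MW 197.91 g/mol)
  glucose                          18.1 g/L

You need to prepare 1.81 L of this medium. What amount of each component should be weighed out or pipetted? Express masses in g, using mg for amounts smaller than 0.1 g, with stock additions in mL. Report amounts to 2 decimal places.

Working volume: 1.81 L.
EDTA: dilute stock: 0.0754 mM × 1810 mL ÷ 1.41 mM = 96.79 mL
arabinose: 2.69 g per 100 mL × 1810 mL ÷ 100 = 48.69 g
manganese chloride tetrahydrate: 67.8 µmol/L × 197.91 g/mol × 1.81 L ÷ 1000 = 24.29 mg
glucose: 18.1 g/L × 1.81 L = 32.76 g

EDTA 96.79 mL; arabinose 48.69 g; manganese chloride tetrahydrate 24.29 mg; glucose 32.76 g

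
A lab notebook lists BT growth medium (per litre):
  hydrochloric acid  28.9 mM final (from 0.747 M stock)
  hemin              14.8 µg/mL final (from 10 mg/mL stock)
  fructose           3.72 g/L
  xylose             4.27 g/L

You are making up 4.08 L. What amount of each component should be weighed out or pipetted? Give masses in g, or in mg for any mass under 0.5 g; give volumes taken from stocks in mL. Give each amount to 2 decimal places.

hydrochloric acid 157.85 mL; hemin 6.04 mL; fructose 15.18 g; xylose 17.42 g

Working volume: 4.08 L.
hydrochloric acid: V = C2·V2/C1 = 28.9 mM × 4080 mL ÷ 747 mM = 157.85 mL
hemin: C1V1 = C2V2 → 14.8 µg/mL × 4080 mL ÷ 10000 µg/mL = 6.04 mL
fructose: 3.72 g/L × 4.08 L = 15.18 g
xylose: 4.27 g/L × 4.08 L = 17.42 g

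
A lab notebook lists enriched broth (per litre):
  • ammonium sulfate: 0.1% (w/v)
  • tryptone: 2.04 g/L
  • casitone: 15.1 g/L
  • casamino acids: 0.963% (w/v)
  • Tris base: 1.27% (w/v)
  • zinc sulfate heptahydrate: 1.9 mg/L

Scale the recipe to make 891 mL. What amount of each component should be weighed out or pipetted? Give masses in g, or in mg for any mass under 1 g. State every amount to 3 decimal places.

Scale factor relative to 1 L: 0.891.
ammonium sulfate: 0.1% w/v = 1 g/L → 1 × 0.891 L = 0.891 g = 891.000 mg
tryptone: 2.04 g/L × 0.891 L = 1.818 g
casitone: 15.1 g/L × 0.891 L = 13.454 g
casamino acids: 0.963 g per 100 mL × 891 mL ÷ 100 = 8.580 g
Tris base: 1.27 g per 100 mL × 891 mL ÷ 100 = 11.316 g
zinc sulfate heptahydrate: 1.9 mg/L × 0.891 L = 1.693 mg

ammonium sulfate 891.000 mg; tryptone 1.818 g; casitone 13.454 g; casamino acids 8.580 g; Tris base 11.316 g; zinc sulfate heptahydrate 1.693 mg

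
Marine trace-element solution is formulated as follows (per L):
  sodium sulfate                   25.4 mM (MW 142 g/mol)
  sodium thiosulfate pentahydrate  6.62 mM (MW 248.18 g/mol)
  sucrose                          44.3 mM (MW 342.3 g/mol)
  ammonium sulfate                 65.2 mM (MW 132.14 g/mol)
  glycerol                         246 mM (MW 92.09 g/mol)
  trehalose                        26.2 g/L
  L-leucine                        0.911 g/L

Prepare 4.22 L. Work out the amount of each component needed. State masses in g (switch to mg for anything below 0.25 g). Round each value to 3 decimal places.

Working volume: 4.22 L.
sodium sulfate: 25.4 mmol/L × 142 g/mol × 4.22 L ÷ 1000 = 15.221 g
sodium thiosulfate pentahydrate: 6.62 mmol/L × 248.18 g/mol × 4.22 L ÷ 1000 = 6.933 g
sucrose: 44.3 mmol/L × 342.3 g/mol × 4.22 L ÷ 1000 = 63.992 g
ammonium sulfate: 65.2 mmol/L × 132.14 g/mol × 4.22 L ÷ 1000 = 36.358 g
glycerol: 246 mmol/L × 92.09 g/mol × 4.22 L ÷ 1000 = 95.600 g
trehalose: 26.2 g/L × 4.22 L = 110.564 g
L-leucine: 0.911 g/L × 4.22 L = 3.844 g

sodium sulfate 15.221 g; sodium thiosulfate pentahydrate 6.933 g; sucrose 63.992 g; ammonium sulfate 36.358 g; glycerol 95.600 g; trehalose 110.564 g; L-leucine 3.844 g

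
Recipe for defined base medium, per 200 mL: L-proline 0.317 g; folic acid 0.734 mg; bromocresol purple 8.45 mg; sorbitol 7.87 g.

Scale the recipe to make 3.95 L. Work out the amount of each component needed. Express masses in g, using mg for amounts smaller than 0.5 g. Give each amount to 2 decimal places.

L-proline 6.26 g; folic acid 14.50 mg; bromocresol purple 166.89 mg; sorbitol 155.43 g

Scale factor = 3950 mL / 200 mL = 19.75.
L-proline: 0.317 g × (3950 mL / 200 mL) = 6.26 g
folic acid: 0.734 mg × (3950 mL / 200 mL) = 14.50 mg
bromocresol purple: 8.45 mg × (3950 mL / 200 mL) = 166.89 mg
sorbitol: 7.87 g × (3950 mL / 200 mL) = 155.43 g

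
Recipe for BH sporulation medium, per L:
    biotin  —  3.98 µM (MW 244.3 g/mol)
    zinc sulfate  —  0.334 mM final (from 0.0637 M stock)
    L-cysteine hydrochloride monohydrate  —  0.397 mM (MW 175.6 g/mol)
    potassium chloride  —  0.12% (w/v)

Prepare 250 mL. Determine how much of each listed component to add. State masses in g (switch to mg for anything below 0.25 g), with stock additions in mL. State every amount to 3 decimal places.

Scale factor relative to 1 L: 0.25.
biotin: 3.98 µmol/L × 244.3 g/mol × 0.25 L ÷ 1000 = 0.243 mg
zinc sulfate: V = C2·V2/C1 = 0.334 mM × 250 mL ÷ 63.7 mM = 1.311 mL
L-cysteine hydrochloride monohydrate: 0.397 mmol/L × 175.6 mg/mmol × 0.25 L = 17.428 mg
potassium chloride: 0.12% w/v = 1.2 g/L → 1.2 × 0.25 L = 0.300 g

biotin 0.243 mg; zinc sulfate 1.311 mL; L-cysteine hydrochloride monohydrate 17.428 mg; potassium chloride 0.300 g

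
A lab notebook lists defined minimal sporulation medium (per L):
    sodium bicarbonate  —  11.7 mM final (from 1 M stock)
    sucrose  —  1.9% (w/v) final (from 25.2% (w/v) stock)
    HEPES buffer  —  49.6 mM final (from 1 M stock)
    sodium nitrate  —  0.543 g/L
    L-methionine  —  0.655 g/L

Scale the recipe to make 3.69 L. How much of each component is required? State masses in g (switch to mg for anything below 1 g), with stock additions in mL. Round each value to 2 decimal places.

Working volume: 3.69 L.
sodium bicarbonate: V = C2·V2/C1 = 11.7 mM × 3690 mL ÷ 1000 mM = 43.17 mL
sucrose: C1V1 = C2V2 → 1.9% ÷ 25.2% × 3690 mL = 278.21 mL
HEPES buffer: V = C2·V2/C1 = 49.6 mM × 3690 mL ÷ 1000 mM = 183.02 mL
sodium nitrate: 0.543 g/L × 3.69 L = 2.00 g
L-methionine: 0.655 g/L × 3.69 L = 2.42 g

sodium bicarbonate 43.17 mL; sucrose 278.21 mL; HEPES buffer 183.02 mL; sodium nitrate 2.00 g; L-methionine 2.42 g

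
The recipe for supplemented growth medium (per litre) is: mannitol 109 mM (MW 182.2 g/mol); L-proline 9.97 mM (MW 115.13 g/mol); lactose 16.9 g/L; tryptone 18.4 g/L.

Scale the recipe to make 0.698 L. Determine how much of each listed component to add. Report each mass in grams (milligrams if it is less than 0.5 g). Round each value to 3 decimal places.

Scale factor relative to 1 L: 0.698.
mannitol: 109 mmol/L × 182.2 g/mol × 0.698 L ÷ 1000 = 13.862 g
L-proline: 9.97 mmol/L × 115.13 g/mol × 0.698 L ÷ 1000 = 0.801 g
lactose: 16.9 g/L × 0.698 L = 11.796 g
tryptone: 18.4 g/L × 0.698 L = 12.843 g

mannitol 13.862 g; L-proline 0.801 g; lactose 11.796 g; tryptone 12.843 g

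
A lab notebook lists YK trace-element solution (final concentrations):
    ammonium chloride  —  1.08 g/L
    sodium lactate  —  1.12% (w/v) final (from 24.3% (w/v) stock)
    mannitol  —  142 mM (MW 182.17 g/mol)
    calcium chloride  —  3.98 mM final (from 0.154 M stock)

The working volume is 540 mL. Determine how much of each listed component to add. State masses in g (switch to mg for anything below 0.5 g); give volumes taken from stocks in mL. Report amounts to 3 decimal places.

ammonium chloride 0.583 g; sodium lactate 24.889 mL; mannitol 13.969 g; calcium chloride 13.956 mL

Working volume: 540 mL = 0.54 L.
ammonium chloride: 1.08 g/L × 0.54 L = 0.583 g
sodium lactate: dilute stock: 1.12% ÷ 24.3% × 540 mL = 24.889 mL
mannitol: 142 mmol/L × 182.17 g/mol × 0.54 L ÷ 1000 = 13.969 g
calcium chloride: dilute stock: 3.98 mM × 540 mL ÷ 154 mM = 13.956 mL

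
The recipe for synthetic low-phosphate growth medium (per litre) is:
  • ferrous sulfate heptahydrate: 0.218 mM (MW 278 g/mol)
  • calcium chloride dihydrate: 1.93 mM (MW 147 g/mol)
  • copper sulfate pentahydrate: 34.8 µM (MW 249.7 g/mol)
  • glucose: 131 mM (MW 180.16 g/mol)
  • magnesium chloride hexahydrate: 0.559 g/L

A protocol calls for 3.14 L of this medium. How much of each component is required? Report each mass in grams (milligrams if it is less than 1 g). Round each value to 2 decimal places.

Working volume: 3.14 L.
ferrous sulfate heptahydrate: 0.218 mmol/L × 278 mg/mmol × 3.14 L = 190.30 mg
calcium chloride dihydrate: 1.93 mmol/L × 147 mg/mmol × 3.14 L = 890.85 mg
copper sulfate pentahydrate: 34.8 µmol/L × 249.7 g/mol × 3.14 L ÷ 1000 = 27.29 mg
glucose: 131 mmol/L × 180.16 g/mol × 3.14 L ÷ 1000 = 74.11 g
magnesium chloride hexahydrate: 0.559 g/L × 3.14 L = 1.76 g

ferrous sulfate heptahydrate 190.30 mg; calcium chloride dihydrate 890.85 mg; copper sulfate pentahydrate 27.29 mg; glucose 74.11 g; magnesium chloride hexahydrate 1.76 g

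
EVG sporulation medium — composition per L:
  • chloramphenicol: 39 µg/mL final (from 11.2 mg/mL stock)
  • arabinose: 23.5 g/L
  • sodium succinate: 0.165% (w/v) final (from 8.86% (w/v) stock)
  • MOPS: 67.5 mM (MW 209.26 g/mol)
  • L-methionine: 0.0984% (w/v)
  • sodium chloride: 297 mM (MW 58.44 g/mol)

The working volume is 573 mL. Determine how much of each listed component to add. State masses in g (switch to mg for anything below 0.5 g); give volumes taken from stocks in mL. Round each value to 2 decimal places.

chloramphenicol 2.00 mL; arabinose 13.47 g; sodium succinate 10.67 mL; MOPS 8.09 g; L-methionine 0.56 g; sodium chloride 9.95 g

Target volume = 573 mL = 0.573 L.
chloramphenicol: V = C2·V2/C1 = 39 µg/mL × 573 mL ÷ 11200 µg/mL = 2.00 mL
arabinose: 23.5 g/L × 0.573 L = 13.47 g
sodium succinate: dilute stock: 0.165% ÷ 8.86% × 573 mL = 10.67 mL
MOPS: 67.5 mmol/L × 209.26 g/mol × 0.573 L ÷ 1000 = 8.09 g
L-methionine: 0.0984% w/v = 0.984 g/L → 0.984 × 0.573 L = 0.56 g
sodium chloride: 297 mmol/L × 58.44 g/mol × 0.573 L ÷ 1000 = 9.95 g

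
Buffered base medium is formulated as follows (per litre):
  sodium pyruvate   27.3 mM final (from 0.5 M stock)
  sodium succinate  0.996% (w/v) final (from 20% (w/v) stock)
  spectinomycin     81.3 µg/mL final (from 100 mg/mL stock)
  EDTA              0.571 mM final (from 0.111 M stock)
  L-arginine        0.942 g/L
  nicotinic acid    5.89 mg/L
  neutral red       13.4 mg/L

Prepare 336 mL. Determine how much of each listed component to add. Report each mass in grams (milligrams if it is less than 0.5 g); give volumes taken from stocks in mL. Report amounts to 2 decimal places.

Scale factor relative to 1 L: 0.336.
sodium pyruvate: V = C2·V2/C1 = 27.3 mM × 336 mL ÷ 500 mM = 18.35 mL
sodium succinate: C1V1 = C2V2 → 0.996% ÷ 20% × 336 mL = 16.73 mL
spectinomycin: C1V1 = C2V2 → 81.3 µg/mL × 336 mL ÷ 100000 µg/mL = 0.27 mL
EDTA: V = C2·V2/C1 = 0.571 mM × 336 mL ÷ 111 mM = 1.73 mL
L-arginine: 0.942 g/L × 0.336 L = 0.316512 g = 316.51 mg
nicotinic acid: 5.89 mg/L × 0.336 L = 1.98 mg
neutral red: 13.4 mg/L × 0.336 L = 4.50 mg

sodium pyruvate 18.35 mL; sodium succinate 16.73 mL; spectinomycin 0.27 mL; EDTA 1.73 mL; L-arginine 316.51 mg; nicotinic acid 1.98 mg; neutral red 4.50 mg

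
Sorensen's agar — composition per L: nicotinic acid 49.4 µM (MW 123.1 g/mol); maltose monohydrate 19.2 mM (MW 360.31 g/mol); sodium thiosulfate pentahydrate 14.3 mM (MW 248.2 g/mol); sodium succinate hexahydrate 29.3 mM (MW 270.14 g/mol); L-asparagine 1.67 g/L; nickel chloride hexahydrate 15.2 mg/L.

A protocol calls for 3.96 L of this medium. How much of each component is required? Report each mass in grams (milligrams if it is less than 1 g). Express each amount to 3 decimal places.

Working volume: 3.96 L.
nicotinic acid: 49.4 µmol/L × 123.1 g/mol × 3.96 L ÷ 1000 = 24.081 mg
maltose monohydrate: 19.2 mmol/L × 360.31 g/mol × 3.96 L ÷ 1000 = 27.395 g
sodium thiosulfate pentahydrate: 14.3 mmol/L × 248.2 g/mol × 3.96 L ÷ 1000 = 14.055 g
sodium succinate hexahydrate: 29.3 mmol/L × 270.14 g/mol × 3.96 L ÷ 1000 = 31.344 g
L-asparagine: 1.67 g/L × 3.96 L = 6.613 g
nickel chloride hexahydrate: 15.2 mg/L × 3.96 L = 60.192 mg

nicotinic acid 24.081 mg; maltose monohydrate 27.395 g; sodium thiosulfate pentahydrate 14.055 g; sodium succinate hexahydrate 31.344 g; L-asparagine 6.613 g; nickel chloride hexahydrate 60.192 mg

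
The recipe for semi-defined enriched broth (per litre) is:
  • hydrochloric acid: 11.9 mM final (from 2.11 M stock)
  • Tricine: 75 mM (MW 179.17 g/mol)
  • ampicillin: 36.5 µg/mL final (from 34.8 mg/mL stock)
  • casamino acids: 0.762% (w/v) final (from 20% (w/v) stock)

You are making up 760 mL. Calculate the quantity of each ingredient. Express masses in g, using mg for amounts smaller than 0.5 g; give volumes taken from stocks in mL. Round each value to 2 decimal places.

Working volume: 760 mL = 0.76 L.
hydrochloric acid: V = C2·V2/C1 = 11.9 mM × 760 mL ÷ 2110 mM = 4.29 mL
Tricine: 75 mmol/L × 179.17 g/mol × 0.76 L ÷ 1000 = 10.21 g
ampicillin: dilute stock: 36.5 µg/mL × 760 mL ÷ 34800 µg/mL = 0.80 mL
casamino acids: V = C2·V2/C1 = 0.762% ÷ 20% × 760 mL = 28.96 mL

hydrochloric acid 4.29 mL; Tricine 10.21 g; ampicillin 0.80 mL; casamino acids 28.96 mL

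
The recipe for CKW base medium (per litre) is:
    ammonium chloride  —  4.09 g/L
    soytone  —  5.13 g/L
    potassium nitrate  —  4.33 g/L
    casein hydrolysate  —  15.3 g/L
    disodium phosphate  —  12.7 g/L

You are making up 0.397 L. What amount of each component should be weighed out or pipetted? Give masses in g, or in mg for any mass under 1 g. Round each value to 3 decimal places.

ammonium chloride 1.624 g; soytone 2.037 g; potassium nitrate 1.719 g; casein hydrolysate 6.074 g; disodium phosphate 5.042 g

Working volume: 0.397 L.
ammonium chloride: 4.09 g/L × 0.397 L = 1.624 g
soytone: 5.13 g/L × 0.397 L = 2.037 g
potassium nitrate: 4.33 g/L × 0.397 L = 1.719 g
casein hydrolysate: 15.3 g/L × 0.397 L = 6.074 g
disodium phosphate: 12.7 g/L × 0.397 L = 5.042 g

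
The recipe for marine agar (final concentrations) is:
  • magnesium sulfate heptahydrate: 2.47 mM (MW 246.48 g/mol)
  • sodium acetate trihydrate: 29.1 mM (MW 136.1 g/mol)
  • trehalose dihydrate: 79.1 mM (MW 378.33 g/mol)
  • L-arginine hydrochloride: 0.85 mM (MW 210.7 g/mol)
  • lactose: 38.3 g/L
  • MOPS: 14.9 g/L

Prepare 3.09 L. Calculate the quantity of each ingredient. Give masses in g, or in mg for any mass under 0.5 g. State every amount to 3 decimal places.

magnesium sulfate heptahydrate 1.881 g; sodium acetate trihydrate 12.238 g; trehalose dihydrate 92.471 g; L-arginine hydrochloride 0.553 g; lactose 118.347 g; MOPS 46.041 g

Working volume: 3.09 L.
magnesium sulfate heptahydrate: 2.47 mmol/L × 246.48 g/mol × 3.09 L ÷ 1000 = 1.881 g
sodium acetate trihydrate: 29.1 mmol/L × 136.1 g/mol × 3.09 L ÷ 1000 = 12.238 g
trehalose dihydrate: 79.1 mmol/L × 378.33 g/mol × 3.09 L ÷ 1000 = 92.471 g
L-arginine hydrochloride: 0.85 mmol/L × 210.7 g/mol × 3.09 L ÷ 1000 = 0.553 g
lactose: 38.3 g/L × 3.09 L = 118.347 g
MOPS: 14.9 g/L × 3.09 L = 46.041 g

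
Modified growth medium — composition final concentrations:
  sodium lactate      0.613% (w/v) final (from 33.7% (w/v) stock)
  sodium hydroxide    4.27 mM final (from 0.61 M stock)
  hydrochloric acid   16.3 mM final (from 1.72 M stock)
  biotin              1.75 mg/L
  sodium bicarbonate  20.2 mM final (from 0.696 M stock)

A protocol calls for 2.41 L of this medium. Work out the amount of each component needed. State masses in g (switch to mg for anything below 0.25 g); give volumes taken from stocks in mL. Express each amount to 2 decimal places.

sodium lactate 43.84 mL; sodium hydroxide 16.87 mL; hydrochloric acid 22.84 mL; biotin 4.22 mg; sodium bicarbonate 69.95 mL

Working volume: 2.41 L.
sodium lactate: V = C2·V2/C1 = 0.613% ÷ 33.7% × 2410 mL = 43.84 mL
sodium hydroxide: C1V1 = C2V2 → 4.27 mM × 2410 mL ÷ 610 mM = 16.87 mL
hydrochloric acid: C1V1 = C2V2 → 16.3 mM × 2410 mL ÷ 1720 mM = 22.84 mL
biotin: 1.75 mg/L × 2.41 L = 4.22 mg
sodium bicarbonate: C1V1 = C2V2 → 20.2 mM × 2410 mL ÷ 696 mM = 69.95 mL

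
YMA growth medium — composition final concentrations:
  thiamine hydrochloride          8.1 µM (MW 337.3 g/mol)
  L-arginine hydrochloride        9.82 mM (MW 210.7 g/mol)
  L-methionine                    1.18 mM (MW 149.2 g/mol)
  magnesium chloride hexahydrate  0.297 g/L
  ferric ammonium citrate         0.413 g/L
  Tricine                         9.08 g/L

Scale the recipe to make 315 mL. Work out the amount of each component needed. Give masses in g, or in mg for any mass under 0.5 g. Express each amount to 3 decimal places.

thiamine hydrochloride 0.861 mg; L-arginine hydrochloride 0.652 g; L-methionine 55.458 mg; magnesium chloride hexahydrate 93.555 mg; ferric ammonium citrate 130.095 mg; Tricine 2.860 g

Target volume = 315 mL = 0.315 L.
thiamine hydrochloride: 8.1 µmol/L × 337.3 g/mol × 0.315 L ÷ 1000 = 0.861 mg
L-arginine hydrochloride: 9.82 mmol/L × 210.7 g/mol × 0.315 L ÷ 1000 = 0.652 g
L-methionine: 1.18 mmol/L × 149.2 mg/mmol × 0.315 L = 55.458 mg
magnesium chloride hexahydrate: 0.297 g/L × 0.315 L = 0.093555 g = 93.555 mg
ferric ammonium citrate: 0.413 g/L × 0.315 L = 0.130095 g = 130.095 mg
Tricine: 9.08 g/L × 0.315 L = 2.860 g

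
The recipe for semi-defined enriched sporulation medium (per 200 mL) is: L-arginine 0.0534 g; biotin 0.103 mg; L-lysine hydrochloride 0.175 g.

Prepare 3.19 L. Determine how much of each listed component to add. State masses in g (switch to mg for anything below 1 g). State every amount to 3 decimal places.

Scale factor = 3190 mL / 200 mL = 15.95.
L-arginine: 0.0534 g × (3190 mL / 200 mL) = 0.85173 g = 851.730 mg
biotin: 0.103 mg × (3190 mL / 200 mL) = 1.643 mg
L-lysine hydrochloride: 0.175 g × (3190 mL / 200 mL) = 2.791 g

L-arginine 851.730 mg; biotin 1.643 mg; L-lysine hydrochloride 2.791 g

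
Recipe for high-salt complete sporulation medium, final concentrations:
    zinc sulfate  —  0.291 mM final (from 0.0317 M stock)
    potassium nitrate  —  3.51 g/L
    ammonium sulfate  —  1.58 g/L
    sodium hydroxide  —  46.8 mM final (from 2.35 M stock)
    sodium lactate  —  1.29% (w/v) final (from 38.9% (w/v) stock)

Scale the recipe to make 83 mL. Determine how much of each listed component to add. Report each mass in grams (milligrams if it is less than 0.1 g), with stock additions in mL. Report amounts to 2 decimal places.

zinc sulfate 0.76 mL; potassium nitrate 0.29 g; ammonium sulfate 0.13 g; sodium hydroxide 1.65 mL; sodium lactate 2.75 mL

Working volume: 83 mL = 0.083 L.
zinc sulfate: dilute stock: 0.291 mM × 83 mL ÷ 31.7 mM = 0.76 mL
potassium nitrate: 3.51 g/L × 0.083 L = 0.29 g
ammonium sulfate: 1.58 g/L × 0.083 L = 0.13 g
sodium hydroxide: V = C2·V2/C1 = 46.8 mM × 83 mL ÷ 2350 mM = 1.65 mL
sodium lactate: C1V1 = C2V2 → 1.29% ÷ 38.9% × 83 mL = 2.75 mL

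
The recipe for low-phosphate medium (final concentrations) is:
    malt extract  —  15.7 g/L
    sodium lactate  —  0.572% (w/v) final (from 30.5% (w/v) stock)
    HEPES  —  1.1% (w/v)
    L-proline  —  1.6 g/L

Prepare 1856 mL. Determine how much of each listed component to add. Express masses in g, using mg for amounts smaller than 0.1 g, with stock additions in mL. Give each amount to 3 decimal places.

malt extract 29.139 g; sodium lactate 34.808 mL; HEPES 20.416 g; L-proline 2.970 g

Target volume = 1856 mL = 1.856 L.
malt extract: 15.7 g/L × 1.856 L = 29.139 g
sodium lactate: dilute stock: 0.572% ÷ 30.5% × 1856 mL = 34.808 mL
HEPES: 1.1% w/v = 11 g/L → 11 × 1.856 L = 20.416 g
L-proline: 1.6 g/L × 1.856 L = 2.970 g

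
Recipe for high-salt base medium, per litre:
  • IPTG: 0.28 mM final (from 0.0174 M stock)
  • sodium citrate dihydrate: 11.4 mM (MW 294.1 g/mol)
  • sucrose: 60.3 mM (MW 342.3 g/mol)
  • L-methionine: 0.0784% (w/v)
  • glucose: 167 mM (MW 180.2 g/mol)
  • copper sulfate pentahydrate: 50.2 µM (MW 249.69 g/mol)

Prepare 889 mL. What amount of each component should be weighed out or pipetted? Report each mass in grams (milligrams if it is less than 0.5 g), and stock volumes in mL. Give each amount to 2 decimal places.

IPTG 14.31 mL; sodium citrate dihydrate 2.98 g; sucrose 18.35 g; L-methionine 0.70 g; glucose 26.75 g; copper sulfate pentahydrate 11.14 mg

Scale factor relative to 1 L: 0.889.
IPTG: C1V1 = C2V2 → 0.28 mM × 889 mL ÷ 17.4 mM = 14.31 mL
sodium citrate dihydrate: 11.4 mmol/L × 294.1 g/mol × 0.889 L ÷ 1000 = 2.98 g
sucrose: 60.3 mmol/L × 342.3 g/mol × 0.889 L ÷ 1000 = 18.35 g
L-methionine: 0.0784 g per 100 mL × 889 mL ÷ 100 = 0.70 g
glucose: 167 mmol/L × 180.2 g/mol × 0.889 L ÷ 1000 = 26.75 g
copper sulfate pentahydrate: 50.2 µmol/L × 249.69 g/mol × 0.889 L ÷ 1000 = 11.14 mg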